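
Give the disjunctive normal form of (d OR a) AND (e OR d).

(d OR a) AND (e OR d)
⇔ (d AND e) OR (d AND d) OR (a AND e) OR (a AND d)
⇔ d OR (a AND e)

d OR (a AND e)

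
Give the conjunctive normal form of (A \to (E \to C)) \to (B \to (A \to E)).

(A \to (E \to C)) \to (B \to (A \to E))
= \lnot (A \to (E \to C)) \lor (B \to (A \to E))   — eliminate \to
= \lnot (\lnot A \lor (E \to C)) \lor (B \to (A \to E))   — eliminate \to
= \lnot (\lnot A \lor \lnot E \lor C) \lor (B \to (A \to E))   — eliminate \to
= \lnot (\lnot A \lor \lnot E \lor C) \lor \lnot B \lor (A \to E)   — eliminate \to
= \lnot (\lnot A \lor \lnot E \lor C) \lor \lnot B \lor \lnot A \lor E   — eliminate \to
= (\lnot \lnot A \land \lnot \lnot E \land \lnot C) \lor \lnot B \lor \lnot A \lor E   — De Morgan
= (A \land \lnot \lnot E \land \lnot C) \lor \lnot B \lor \lnot A \lor E   — double negation
= (A \land E \land \lnot C) \lor \lnot B \lor \lnot A \lor E   — double negation
= (A \lor \lnot B \lor \lnot A \lor E) \land (E \lor \lnot B \lor \lnot A \lor E) \land (\lnot C \lor \lnot B \lor \lnot A \lor E)   — distribute \lor over \land
= E \lor \lnot B \lor \lnot A   — simplify

E \lor \lnot B \lor \lnot A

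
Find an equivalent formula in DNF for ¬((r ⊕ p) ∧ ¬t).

¬((r ⊕ p) ∧ ¬t)
≡ ¬(((r ∧ ¬p) ∨ (¬r ∧ p)) ∧ ¬t)   [expand ⊕]
≡ ¬((r ∧ ¬p) ∨ (¬r ∧ p)) ∨ ¬¬t   [De Morgan]
≡ (¬(r ∧ ¬p) ∧ ¬(¬r ∧ p)) ∨ ¬¬t   [De Morgan]
≡ ((¬r ∨ ¬¬p) ∧ ¬(¬r ∧ p)) ∨ ¬¬t   [De Morgan]
≡ ((¬r ∨ p) ∧ ¬(¬r ∧ p)) ∨ ¬¬t   [double negation]
≡ ((¬r ∨ p) ∧ (¬¬r ∨ ¬p)) ∨ ¬¬t   [De Morgan]
≡ ((¬r ∨ p) ∧ (r ∨ ¬p)) ∨ ¬¬t   [double negation]
≡ ((¬r ∨ p) ∧ (r ∨ ¬p)) ∨ t   [double negation]
≡ (¬r ∧ r) ∨ (¬r ∧ ¬p) ∨ (p ∧ r) ∨ (p ∧ ¬p) ∨ t   [distribute ∧ over ∨]
≡ (¬r ∧ ¬p) ∨ (p ∧ r) ∨ t   [simplify]

(¬r ∧ ¬p) ∨ (p ∧ r) ∨ t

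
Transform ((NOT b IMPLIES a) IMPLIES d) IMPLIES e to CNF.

(b OR a OR e) AND (NOT d OR e)

((NOT b IMPLIES a) IMPLIES d) IMPLIES e
⇔ NOT ((NOT b IMPLIES a) IMPLIES d) OR e   (eliminate IMPLIES)
⇔ NOT (NOT (NOT b IMPLIES a) OR d) OR e   (eliminate IMPLIES)
⇔ NOT (NOT (NOT NOT b OR a) OR d) OR e   (eliminate IMPLIES)
⇔ (NOT NOT (NOT NOT b OR a) AND NOT d) OR e   (De Morgan)
⇔ ((NOT NOT b OR a) AND NOT d) OR e   (double negation)
⇔ ((b OR a) AND NOT d) OR e   (double negation)
⇔ (b OR a OR e) AND (NOT d OR e)   (distribute OR over AND)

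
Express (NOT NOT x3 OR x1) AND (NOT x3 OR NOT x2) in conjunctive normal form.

(x3 OR x1) AND (NOT x3 OR NOT x2)

(NOT NOT x3 OR x1) AND (NOT x3 OR NOT x2)
≡ (x3 OR x1) AND (NOT x3 OR NOT x2)   [double negation]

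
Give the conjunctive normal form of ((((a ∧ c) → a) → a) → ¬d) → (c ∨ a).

((((a ∧ c) → a) → a) → ¬d) → (c ∨ a)
= ¬((((a ∧ c) → a) → a) → ¬d) ∨ c ∨ a   — eliminate →
= ¬(¬(((a ∧ c) → a) → a) ∨ ¬d) ∨ c ∨ a   — eliminate →
= ¬(¬(¬((a ∧ c) → a) ∨ a) ∨ ¬d) ∨ c ∨ a   — eliminate →
= ¬(¬(¬(¬(a ∧ c) ∨ a) ∨ a) ∨ ¬d) ∨ c ∨ a   — eliminate →
= (¬¬(¬(¬(a ∧ c) ∨ a) ∨ a) ∧ ¬¬d) ∨ c ∨ a   — De Morgan
= ((¬(¬(a ∧ c) ∨ a) ∨ a) ∧ ¬¬d) ∨ c ∨ a   — double negation
= (((¬¬(a ∧ c) ∧ ¬a) ∨ a) ∧ ¬¬d) ∨ c ∨ a   — De Morgan
= (((a ∧ c ∧ ¬a) ∨ a) ∧ ¬¬d) ∨ c ∨ a   — double negation
= (((a ∧ c ∧ ¬a) ∨ a) ∧ d) ∨ c ∨ a   — double negation
= (a ∨ a ∨ c ∨ a) ∧ (c ∨ a ∨ c ∨ a) ∧ (¬a ∨ a ∨ c ∨ a) ∧ (d ∨ c ∨ a)   — distribute ∨ over ∧
= a ∨ c   — simplify

a ∨ c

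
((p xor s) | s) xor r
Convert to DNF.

((p xor s) | s) xor r
⇔ (((p xor s) | s) & ~r) | (~((p xor s) | s) & r)   [expand xor]
⇔ (((p & ~s) | (~p & s) | s) & ~r) | (~((p xor s) | s) & r)   [expand xor]
⇔ (((p & ~s) | (~p & s) | s) & ~r) | (~((p & ~s) | (~p & s) | s) & r)   [expand xor]
⇔ (((p & ~s) | (~p & s) | s) & ~r) | (~(p & ~s) & ~(~p & s) & ~s & r)   [De Morgan]
⇔ (((p & ~s) | (~p & s) | s) & ~r) | ((~p | ~~s) & ~(~p & s) & ~s & r)   [De Morgan]
⇔ (((p & ~s) | (~p & s) | s) & ~r) | ((~p | s) & ~(~p & s) & ~s & r)   [double negation]
⇔ (((p & ~s) | (~p & s) | s) & ~r) | ((~p | s) & (~~p | ~s) & ~s & r)   [De Morgan]
⇔ (((p & ~s) | (~p & s) | s) & ~r) | ((~p | s) & (p | ~s) & ~s & r)   [double negation]
⇔ (p & ~s & ~r) | (~p & s & ~r) | (s & ~r) | (~p & p & ~s & r) | (~p & ~s & ~s & r) | (s & p & ~s & r) | (s & ~s & ~s & r)   [distribute & over |]
⇔ (p & ~s & ~r) | (s & ~r) | (~p & ~s & r)   [simplify]

(p & ~s & ~r) | (s & ~r) | (~p & ~s & r)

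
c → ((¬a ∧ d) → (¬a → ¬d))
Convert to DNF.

¬c ∨ a ∨ ¬d

c → ((¬a ∧ d) → (¬a → ¬d))
≡ ¬c ∨ ((¬a ∧ d) → (¬a → ¬d))   (eliminate →)
≡ ¬c ∨ ¬(¬a ∧ d) ∨ (¬a → ¬d)   (eliminate →)
≡ ¬c ∨ ¬(¬a ∧ d) ∨ ¬¬a ∨ ¬d   (eliminate →)
≡ ¬c ∨ ¬¬a ∨ ¬d ∨ ¬¬a ∨ ¬d   (De Morgan)
≡ ¬c ∨ a ∨ ¬d ∨ ¬¬a ∨ ¬d   (double negation)
≡ ¬c ∨ a ∨ ¬d ∨ a ∨ ¬d   (double negation)
≡ ¬c ∨ a ∨ ¬d   (simplify)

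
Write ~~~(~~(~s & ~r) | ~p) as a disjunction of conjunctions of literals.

(s & p) | (r & p)

~~~(~~(~s & ~r) | ~p)
≡ ~(~~(~s & ~r) | ~p)   [double negation]
≡ ~~~(~s & ~r) & ~~p   [De Morgan]
≡ ~(~s & ~r) & ~~p   [double negation]
≡ (~~s | ~~r) & ~~p   [De Morgan]
≡ (s | ~~r) & ~~p   [double negation]
≡ (s | r) & ~~p   [double negation]
≡ (s | r) & p   [double negation]
≡ (s & p) | (r & p)   [distribute & over |]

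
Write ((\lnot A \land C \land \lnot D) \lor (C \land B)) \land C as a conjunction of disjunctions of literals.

((\lnot A \land C \land \lnot D) \lor (C \land B)) \land C
= (\lnot A \lor C) \land (\lnot A \lor B) \land (C \lor C) \land (C \lor B) \land (\lnot D \lor C) \land (\lnot D \lor B) \land C   [distribute \lor over \land]
= (\lnot A \lor B) \land C \land (\lnot D \lor B)   [simplify]

(\lnot A \lor B) \land C \land (\lnot D \lor B)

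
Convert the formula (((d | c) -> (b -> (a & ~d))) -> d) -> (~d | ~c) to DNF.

~d | ~c

(((d | c) -> (b -> (a & ~d))) -> d) -> (~d | ~c)
≡ ~(((d | c) -> (b -> (a & ~d))) -> d) | ~d | ~c   [eliminate ->]
≡ ~(~((d | c) -> (b -> (a & ~d))) | d) | ~d | ~c   [eliminate ->]
≡ ~(~(~(d | c) | (b -> (a & ~d))) | d) | ~d | ~c   [eliminate ->]
≡ ~(~(~(d | c) | ~b | (a & ~d)) | d) | ~d | ~c   [eliminate ->]
≡ (~~(~(d | c) | ~b | (a & ~d)) & ~d) | ~d | ~c   [De Morgan]
≡ ((~(d | c) | ~b | (a & ~d)) & ~d) | ~d | ~c   [double negation]
≡ (((~d & ~c) | ~b | (a & ~d)) & ~d) | ~d | ~c   [De Morgan]
≡ (~d & ~c & ~d) | (~b & ~d) | (a & ~d & ~d) | ~d | ~c   [distribute & over |]
≡ ~d | ~c   [simplify]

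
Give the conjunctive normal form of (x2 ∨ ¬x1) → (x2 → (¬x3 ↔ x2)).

¬x2 ∨ ¬x3

(x2 ∨ ¬x1) → (x2 → (¬x3 ↔ x2))
≡ ¬(x2 ∨ ¬x1) ∨ (x2 → (¬x3 ↔ x2))   — eliminate →
≡ ¬(x2 ∨ ¬x1) ∨ ¬x2 ∨ (¬x3 ↔ x2)   — eliminate →
≡ ¬(x2 ∨ ¬x1) ∨ ¬x2 ∨ ((¬x3 → x2) ∧ (x2 → ¬x3))   — eliminate ↔
≡ ¬(x2 ∨ ¬x1) ∨ ¬x2 ∨ ((¬¬x3 ∨ x2) ∧ (x2 → ¬x3))   — eliminate →
≡ ¬(x2 ∨ ¬x1) ∨ ¬x2 ∨ ((¬¬x3 ∨ x2) ∧ (¬x2 ∨ ¬x3))   — eliminate →
≡ (¬x2 ∧ ¬¬x1) ∨ ¬x2 ∨ ((¬¬x3 ∨ x2) ∧ (¬x2 ∨ ¬x3))   — De Morgan
≡ (¬x2 ∧ x1) ∨ ¬x2 ∨ ((¬¬x3 ∨ x2) ∧ (¬x2 ∨ ¬x3))   — double negation
≡ (¬x2 ∧ x1) ∨ ¬x2 ∨ ((x3 ∨ x2) ∧ (¬x2 ∨ ¬x3))   — double negation
≡ (¬x2 ∨ ¬x2 ∨ x3 ∨ x2) ∧ (¬x2 ∨ ¬x2 ∨ ¬x2 ∨ ¬x3) ∧ (x1 ∨ ¬x2 ∨ x3 ∨ x2) ∧ (x1 ∨ ¬x2 ∨ ¬x2 ∨ ¬x3)   — distribute ∨ over ∧
≡ ¬x2 ∨ ¬x3   — simplify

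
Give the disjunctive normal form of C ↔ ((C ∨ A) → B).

(¬C ∧ A ∧ ¬B) ∨ (B ∧ C)

C ↔ ((C ∨ A) → B)
≡ (C → ((C ∨ A) → B)) ∧ (((C ∨ A) → B) → C)   [eliminate ↔]
≡ (¬C ∨ ((C ∨ A) → B)) ∧ (((C ∨ A) → B) → C)   [eliminate →]
≡ (¬C ∨ ¬(C ∨ A) ∨ B) ∧ (((C ∨ A) → B) → C)   [eliminate →]
≡ (¬C ∨ ¬(C ∨ A) ∨ B) ∧ (¬((C ∨ A) → B) ∨ C)   [eliminate →]
≡ (¬C ∨ ¬(C ∨ A) ∨ B) ∧ (¬(¬(C ∨ A) ∨ B) ∨ C)   [eliminate →]
≡ (¬C ∨ (¬C ∧ ¬A) ∨ B) ∧ (¬(¬(C ∨ A) ∨ B) ∨ C)   [De Morgan]
≡ (¬C ∨ (¬C ∧ ¬A) ∨ B) ∧ ((¬¬(C ∨ A) ∧ ¬B) ∨ C)   [De Morgan]
≡ (¬C ∨ (¬C ∧ ¬A) ∨ B) ∧ (((C ∨ A) ∧ ¬B) ∨ C)   [double negation]
≡ (¬C ∧ C ∧ ¬B) ∨ (¬C ∧ A ∧ ¬B) ∨ (¬C ∧ C) ∨ (¬C ∧ ¬A ∧ C ∧ ¬B) ∨ (¬C ∧ ¬A ∧ A ∧ ¬B) ∨ (¬C ∧ ¬A ∧ C) ∨ (B ∧ C ∧ ¬B) ∨ (B ∧ A ∧ ¬B) ∨ (B ∧ C)   [distribute ∧ over ∨]
≡ (¬C ∧ A ∧ ¬B) ∨ (B ∧ C)   [simplify]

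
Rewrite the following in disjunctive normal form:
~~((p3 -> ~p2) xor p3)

~~((p3 -> ~p2) xor p3)
≡ ~~(((p3 -> ~p2) & ~p3) | (~(p3 -> ~p2) & p3))   (expand xor)
≡ ~~(((~p3 | ~p2) & ~p3) | (~(p3 -> ~p2) & p3))   (eliminate ->)
≡ ~~(((~p3 | ~p2) & ~p3) | (~(~p3 | ~p2) & p3))   (eliminate ->)
≡ ((~p3 | ~p2) & ~p3) | (~(~p3 | ~p2) & p3)   (double negation)
≡ ((~p3 | ~p2) & ~p3) | (~~p3 & ~~p2 & p3)   (De Morgan)
≡ ((~p3 | ~p2) & ~p3) | (p3 & ~~p2 & p3)   (double negation)
≡ ((~p3 | ~p2) & ~p3) | (p3 & p2 & p3)   (double negation)
≡ (~p3 & ~p3) | (~p2 & ~p3) | (p3 & p2 & p3)   (distribute & over |)
≡ ~p3 | (p3 & p2)   (simplify)

~p3 | (p3 & p2)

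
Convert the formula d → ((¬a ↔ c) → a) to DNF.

¬d ∨ (¬a ∧ ¬c) ∨ a

d → ((¬a ↔ c) → a)
≡ ¬d ∨ ((¬a ↔ c) → a)   [eliminate →]
≡ ¬d ∨ ¬(¬a ↔ c) ∨ a   [eliminate →]
≡ ¬d ∨ ¬((¬a → c) ∧ (c → ¬a)) ∨ a   [eliminate ↔]
≡ ¬d ∨ ¬((¬¬a ∨ c) ∧ (c → ¬a)) ∨ a   [eliminate →]
≡ ¬d ∨ ¬((¬¬a ∨ c) ∧ (¬c ∨ ¬a)) ∨ a   [eliminate →]
≡ ¬d ∨ ¬(¬¬a ∨ c) ∨ ¬(¬c ∨ ¬a) ∨ a   [De Morgan]
≡ ¬d ∨ (¬¬¬a ∧ ¬c) ∨ ¬(¬c ∨ ¬a) ∨ a   [De Morgan]
≡ ¬d ∨ (¬a ∧ ¬c) ∨ ¬(¬c ∨ ¬a) ∨ a   [double negation]
≡ ¬d ∨ (¬a ∧ ¬c) ∨ (¬¬c ∧ ¬¬a) ∨ a   [De Morgan]
≡ ¬d ∨ (¬a ∧ ¬c) ∨ (c ∧ ¬¬a) ∨ a   [double negation]
≡ ¬d ∨ (¬a ∧ ¬c) ∨ (c ∧ a) ∨ a   [double negation]
≡ ¬d ∨ (¬a ∧ ¬c) ∨ a   [simplify]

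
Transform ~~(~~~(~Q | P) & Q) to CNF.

Q & ~P

~~(~~~(~Q | P) & Q)
= ~~~(~Q | P) & Q   — double negation
= ~(~Q | P) & Q   — double negation
= ~~Q & ~P & Q   — De Morgan
= Q & ~P & Q   — double negation
= Q & ~P   — simplify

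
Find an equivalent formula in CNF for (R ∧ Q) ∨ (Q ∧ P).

(R ∧ Q) ∨ (Q ∧ P)
≡ (R ∨ Q) ∧ (R ∨ P) ∧ (Q ∨ Q) ∧ (Q ∨ P)
≡ (R ∨ P) ∧ Q

(R ∨ P) ∧ Q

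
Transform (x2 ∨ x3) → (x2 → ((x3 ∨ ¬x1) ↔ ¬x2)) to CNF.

(x2 ∨ x3) → (x2 → ((x3 ∨ ¬x1) ↔ ¬x2))
≡ ¬(x2 ∨ x3) ∨ (x2 → ((x3 ∨ ¬x1) ↔ ¬x2))
≡ ¬(x2 ∨ x3) ∨ ¬x2 ∨ ((x3 ∨ ¬x1) ↔ ¬x2)
≡ ¬(x2 ∨ x3) ∨ ¬x2 ∨ (((x3 ∨ ¬x1) → ¬x2) ∧ (¬x2 → (x3 ∨ ¬x1)))
≡ ¬(x2 ∨ x3) ∨ ¬x2 ∨ ((¬(x3 ∨ ¬x1) ∨ ¬x2) ∧ (¬x2 → (x3 ∨ ¬x1)))
≡ ¬(x2 ∨ x3) ∨ ¬x2 ∨ ((¬(x3 ∨ ¬x1) ∨ ¬x2) ∧ (¬¬x2 ∨ x3 ∨ ¬x1))
≡ (¬x2 ∧ ¬x3) ∨ ¬x2 ∨ ((¬(x3 ∨ ¬x1) ∨ ¬x2) ∧ (¬¬x2 ∨ x3 ∨ ¬x1))
≡ (¬x2 ∧ ¬x3) ∨ ¬x2 ∨ (((¬x3 ∧ ¬¬x1) ∨ ¬x2) ∧ (¬¬x2 ∨ x3 ∨ ¬x1))
≡ (¬x2 ∧ ¬x3) ∨ ¬x2 ∨ (((¬x3 ∧ x1) ∨ ¬x2) ∧ (¬¬x2 ∨ x3 ∨ ¬x1))
≡ (¬x2 ∧ ¬x3) ∨ ¬x2 ∨ (((¬x3 ∧ x1) ∨ ¬x2) ∧ (x2 ∨ x3 ∨ ¬x1))
≡ (¬x2 ∨ ¬x2 ∨ ¬x3 ∨ ¬x2) ∧ (¬x2 ∨ ¬x2 ∨ x1 ∨ ¬x2) ∧ (¬x2 ∨ ¬x2 ∨ x2 ∨ x3 ∨ ¬x1) ∧ (¬x3 ∨ ¬x2 ∨ ¬x3 ∨ ¬x2) ∧ (¬x3 ∨ ¬x2 ∨ x1 ∨ ¬x2) ∧ (¬x3 ∨ ¬x2 ∨ x2 ∨ x3 ∨ ¬x1)
≡ (¬x2 ∨ ¬x3) ∧ (¬x2 ∨ x1)

(¬x2 ∨ ¬x3) ∧ (¬x2 ∨ x1)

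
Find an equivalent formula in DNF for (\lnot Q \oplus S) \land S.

(\lnot Q \oplus S) \land S
≡ ((\lnot Q \land \lnot S) \lor (\lnot \lnot Q \land S)) \land S   [expand \oplus]
≡ ((\lnot Q \land \lnot S) \lor (Q \land S)) \land S   [double negation]
≡ (\lnot Q \land \lnot S \land S) \lor (Q \land S \land S)   [distribute \land over \lor]
≡ Q \land S   [simplify]

Q \land S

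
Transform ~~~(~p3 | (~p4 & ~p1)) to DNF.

~~~(~p3 | (~p4 & ~p1))
= ~(~p3 | (~p4 & ~p1))
= ~~p3 & ~(~p4 & ~p1)
= p3 & ~(~p4 & ~p1)
= p3 & (~~p4 | ~~p1)
= p3 & (p4 | ~~p1)
= p3 & (p4 | p1)
= (p3 & p4) | (p3 & p1)

(p3 & p4) | (p3 & p1)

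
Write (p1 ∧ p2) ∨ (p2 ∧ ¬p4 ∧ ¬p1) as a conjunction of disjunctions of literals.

(p1 ∨ ¬p4) ∧ p2

(p1 ∧ p2) ∨ (p2 ∧ ¬p4 ∧ ¬p1)
= (p1 ∨ p2) ∧ (p1 ∨ ¬p4) ∧ (p1 ∨ ¬p1) ∧ (p2 ∨ p2) ∧ (p2 ∨ ¬p4) ∧ (p2 ∨ ¬p1)   [distribute ∨ over ∧]
= (p1 ∨ ¬p4) ∧ p2   [simplify]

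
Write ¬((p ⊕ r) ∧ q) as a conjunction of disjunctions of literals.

(¬p ∨ r ∨ ¬q) ∧ (¬r ∨ p ∨ ¬q)

¬((p ⊕ r) ∧ q)
≡ ¬((p ∨ r) ∧ ¬(p ∧ r) ∧ q)   — expand ⊕
≡ ¬(p ∨ r) ∨ ¬¬(p ∧ r) ∨ ¬q   — De Morgan
≡ (¬p ∧ ¬r) ∨ ¬¬(p ∧ r) ∨ ¬q   — De Morgan
≡ (¬p ∧ ¬r) ∨ (p ∧ r) ∨ ¬q   — double negation
≡ (¬p ∨ p ∨ ¬q) ∧ (¬p ∨ r ∨ ¬q) ∧ (¬r ∨ p ∨ ¬q) ∧ (¬r ∨ r ∨ ¬q)   — distribute ∨ over ∧
≡ (¬p ∨ r ∨ ¬q) ∧ (¬r ∨ p ∨ ¬q)   — simplify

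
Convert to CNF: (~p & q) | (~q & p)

(~p & q) | (~q & p)
≡ (~p | ~q) & (~p | p) & (q | ~q) & (q | p)   (distribute | over &)
≡ (~p | ~q) & (q | p)   (simplify)

(~p | ~q) & (q | p)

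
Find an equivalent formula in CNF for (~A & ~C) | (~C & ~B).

(~A & ~C) | (~C & ~B)
≡ (~A | ~C) & (~A | ~B) & (~C | ~C) & (~C | ~B)   [distribute | over &]
≡ (~A | ~B) & ~C   [simplify]

(~A | ~B) & ~C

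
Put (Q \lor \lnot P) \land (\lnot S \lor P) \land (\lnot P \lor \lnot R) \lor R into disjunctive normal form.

(Q \lor \lnot P) \land (\lnot S \lor P) \land (\lnot P \lor \lnot R) \lor R
⇔ Q \land \lnot S \land \lnot P \lor Q \land \lnot S \land \lnot R \lor Q \land P \land \lnot P \lor Q \land P \land \lnot R \lor \lnot P \land \lnot S \land \lnot P \lor \lnot P \land \lnot S \land \lnot R \lor \lnot P \land P \land \lnot P \lor \lnot P \land P \land \lnot R \lor R   [distribute \land over \lor]
⇔ Q \land \lnot S \land \lnot R \lor Q \land P \land \lnot R \lor \lnot P \land \lnot S \lor R   [simplify]

Q \land \lnot S \land \lnot R \lor Q \land P \land \lnot R \lor \lnot P \land \lnot S \lor R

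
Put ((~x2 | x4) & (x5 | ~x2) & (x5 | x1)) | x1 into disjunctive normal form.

(~x2 & x5) | (x4 & x5) | x1

((~x2 | x4) & (x5 | ~x2) & (x5 | x1)) | x1
= (~x2 & x5 & x5) | (~x2 & x5 & x1) | (~x2 & ~x2 & x5) | (~x2 & ~x2 & x1) | (x4 & x5 & x5) | (x4 & x5 & x1) | (x4 & ~x2 & x5) | (x4 & ~x2 & x1) | x1   — distribute & over |
= (~x2 & x5) | (x4 & x5) | x1   — simplify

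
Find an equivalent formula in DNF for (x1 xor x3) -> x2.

(x1 xor x3) -> x2
≡ ~(x1 xor x3) | x2   [eliminate ->]
≡ ~((x1 & ~x3) | (~x1 & x3)) | x2   [expand xor]
≡ (~(x1 & ~x3) & ~(~x1 & x3)) | x2   [De Morgan]
≡ ((~x1 | ~~x3) & ~(~x1 & x3)) | x2   [De Morgan]
≡ ((~x1 | x3) & ~(~x1 & x3)) | x2   [double negation]
≡ ((~x1 | x3) & (~~x1 | ~x3)) | x2   [De Morgan]
≡ ((~x1 | x3) & (x1 | ~x3)) | x2   [double negation]
≡ (~x1 & x1) | (~x1 & ~x3) | (x3 & x1) | (x3 & ~x3) | x2   [distribute & over |]
≡ (~x1 & ~x3) | (x3 & x1) | x2   [simplify]

(~x1 & ~x3) | (x3 & x1) | x2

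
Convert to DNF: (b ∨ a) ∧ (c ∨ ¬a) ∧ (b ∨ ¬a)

(b ∧ c) ∨ (b ∧ ¬a)

(b ∨ a) ∧ (c ∨ ¬a) ∧ (b ∨ ¬a)
≡ (b ∧ c ∧ b) ∨ (b ∧ c ∧ ¬a) ∨ (b ∧ ¬a ∧ b) ∨ (b ∧ ¬a ∧ ¬a) ∨ (a ∧ c ∧ b) ∨ (a ∧ c ∧ ¬a) ∨ (a ∧ ¬a ∧ b) ∨ (a ∧ ¬a ∧ ¬a)   (distribute ∧ over ∨)
≡ (b ∧ c) ∨ (b ∧ ¬a)   (simplify)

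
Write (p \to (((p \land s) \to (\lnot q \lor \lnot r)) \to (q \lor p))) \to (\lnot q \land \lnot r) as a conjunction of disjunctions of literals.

(p \lor \lnot r) \land \lnot q \land (\lnot p \lor \lnot r)

(p \to (((p \land s) \to (\lnot q \lor \lnot r)) \to (q \lor p))) \to (\lnot q \land \lnot r)
= \lnot (p \to (((p \land s) \to (\lnot q \lor \lnot r)) \to (q \lor p))) \lor (\lnot q \land \lnot r)   (eliminate \to)
= \lnot (\lnot p \lor (((p \land s) \to (\lnot q \lor \lnot r)) \to (q \lor p))) \lor (\lnot q \land \lnot r)   (eliminate \to)
= \lnot (\lnot p \lor \lnot ((p \land s) \to (\lnot q \lor \lnot r)) \lor q \lor p) \lor (\lnot q \land \lnot r)   (eliminate \to)
= \lnot (\lnot p \lor \lnot (\lnot (p \land s) \lor \lnot q \lor \lnot r) \lor q \lor p) \lor (\lnot q \land \lnot r)   (eliminate \to)
= (\lnot \lnot p \land \lnot \lnot (\lnot (p \land s) \lor \lnot q \lor \lnot r) \land \lnot q \land \lnot p) \lor (\lnot q \land \lnot r)   (De Morgan)
= (p \land \lnot \lnot (\lnot (p \land s) \lor \lnot q \lor \lnot r) \land \lnot q \land \lnot p) \lor (\lnot q \land \lnot r)   (double negation)
= (p \land (\lnot (p \land s) \lor \lnot q \lor \lnot r) \land \lnot q \land \lnot p) \lor (\lnot q \land \lnot r)   (double negation)
= (p \land (\lnot p \lor \lnot s \lor \lnot q \lor \lnot r) \land \lnot q \land \lnot p) \lor (\lnot q \land \lnot r)   (De Morgan)
= (p \lor \lnot q) \land (p \lor \lnot r) \land (\lnot p \lor \lnot s \lor \lnot q \lor \lnot r \lor \lnot q) \land (\lnot p \lor \lnot s \lor \lnot q \lor \lnot r \lor \lnot r) \land (\lnot q \lor \lnot q) \land (\lnot q \lor \lnot r) \land (\lnot p \lor \lnot q) \land (\lnot p \lor \lnot r)   (distribute \lor over \land)
= (p \lor \lnot r) \land \lnot q \land (\lnot p \lor \lnot r)   (simplify)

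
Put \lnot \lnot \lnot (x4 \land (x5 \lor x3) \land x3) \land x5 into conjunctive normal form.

\lnot \lnot \lnot (x4 \land (x5 \lor x3) \land x3) \land x5
= \lnot (x4 \land (x5 \lor x3) \land x3) \land x5
= (\lnot x4 \lor \lnot (x5 \lor x3) \lor \lnot x3) \land x5
= (\lnot x4 \lor (\lnot x5 \land \lnot x3) \lor \lnot x3) \land x5
= (\lnot x4 \lor \lnot x5 \lor \lnot x3) \land (\lnot x4 \lor \lnot x3 \lor \lnot x3) \land x5
= (\lnot x4 \lor \lnot x3) \land x5

(\lnot x4 \lor \lnot x3) \land x5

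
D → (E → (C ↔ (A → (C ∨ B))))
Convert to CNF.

D → (E → (C ↔ (A → (C ∨ B))))
⇔ ¬D ∨ (E → (C ↔ (A → (C ∨ B))))   [eliminate →]
⇔ ¬D ∨ ¬E ∨ (C ↔ (A → (C ∨ B)))   [eliminate →]
⇔ ¬D ∨ ¬E ∨ ((C → (A → (C ∨ B))) ∧ ((A → (C ∨ B)) → C))   [eliminate ↔]
⇔ ¬D ∨ ¬E ∨ ((¬C ∨ (A → (C ∨ B))) ∧ ((A → (C ∨ B)) → C))   [eliminate →]
⇔ ¬D ∨ ¬E ∨ ((¬C ∨ ¬A ∨ C ∨ B) ∧ ((A → (C ∨ B)) → C))   [eliminate →]
⇔ ¬D ∨ ¬E ∨ ((¬C ∨ ¬A ∨ C ∨ B) ∧ (¬(A → (C ∨ B)) ∨ C))   [eliminate →]
⇔ ¬D ∨ ¬E ∨ ((¬C ∨ ¬A ∨ C ∨ B) ∧ (¬(¬A ∨ C ∨ B) ∨ C))   [eliminate →]
⇔ ¬D ∨ ¬E ∨ ((¬C ∨ ¬A ∨ C ∨ B) ∧ ((¬¬A ∧ ¬C ∧ ¬B) ∨ C))   [De Morgan]
⇔ ¬D ∨ ¬E ∨ ((¬C ∨ ¬A ∨ C ∨ B) ∧ ((A ∧ ¬C ∧ ¬B) ∨ C))   [double negation]
⇔ (¬D ∨ ¬E ∨ ¬C ∨ ¬A ∨ C ∨ B) ∧ (¬D ∨ ¬E ∨ A ∨ C) ∧ (¬D ∨ ¬E ∨ ¬C ∨ C) ∧ (¬D ∨ ¬E ∨ ¬B ∨ C)   [distribute ∨ over ∧]
⇔ (¬D ∨ ¬E ∨ A ∨ C) ∧ (¬D ∨ ¬E ∨ ¬B ∨ C)   [simplify]

(¬D ∨ ¬E ∨ A ∨ C) ∧ (¬D ∨ ¬E ∨ ¬B ∨ C)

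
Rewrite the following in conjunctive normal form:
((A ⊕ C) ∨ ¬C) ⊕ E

((A ⊕ C) ∨ ¬C) ⊕ E
≡ ((A ⊕ C) ∨ ¬C ∨ E) ∧ ¬(((A ⊕ C) ∨ ¬C) ∧ E)   (expand ⊕)
≡ (((A ∨ C) ∧ ¬(A ∧ C)) ∨ ¬C ∨ E) ∧ ¬(((A ⊕ C) ∨ ¬C) ∧ E)   (expand ⊕)
≡ (((A ∨ C) ∧ ¬(A ∧ C)) ∨ ¬C ∨ E) ∧ ¬((((A ∨ C) ∧ ¬(A ∧ C)) ∨ ¬C) ∧ E)   (expand ⊕)
≡ (((A ∨ C) ∧ (¬A ∨ ¬C)) ∨ ¬C ∨ E) ∧ ¬((((A ∨ C) ∧ ¬(A ∧ C)) ∨ ¬C) ∧ E)   (De Morgan)
≡ (((A ∨ C) ∧ (¬A ∨ ¬C)) ∨ ¬C ∨ E) ∧ (¬(((A ∨ C) ∧ ¬(A ∧ C)) ∨ ¬C) ∨ ¬E)   (De Morgan)
≡ (((A ∨ C) ∧ (¬A ∨ ¬C)) ∨ ¬C ∨ E) ∧ ((¬((A ∨ C) ∧ ¬(A ∧ C)) ∧ ¬¬C) ∨ ¬E)   (De Morgan)
≡ (((A ∨ C) ∧ (¬A ∨ ¬C)) ∨ ¬C ∨ E) ∧ (((¬(A ∨ C) ∨ ¬¬(A ∧ C)) ∧ ¬¬C) ∨ ¬E)   (De Morgan)
≡ (((A ∨ C) ∧ (¬A ∨ ¬C)) ∨ ¬C ∨ E) ∧ ((((¬A ∧ ¬C) ∨ ¬¬(A ∧ C)) ∧ ¬¬C) ∨ ¬E)   (De Morgan)
≡ (((A ∨ C) ∧ (¬A ∨ ¬C)) ∨ ¬C ∨ E) ∧ ((((¬A ∧ ¬C) ∨ (A ∧ C)) ∧ ¬¬C) ∨ ¬E)   (double negation)
≡ (((A ∨ C) ∧ (¬A ∨ ¬C)) ∨ ¬C ∨ E) ∧ ((((¬A ∧ ¬C) ∨ (A ∧ C)) ∧ C) ∨ ¬E)   (double negation)
≡ (A ∨ C ∨ ¬C ∨ E) ∧ (¬A ∨ ¬C ∨ ¬C ∨ E) ∧ (¬A ∨ A ∨ ¬E) ∧ (¬A ∨ C ∨ ¬E) ∧ (¬C ∨ A ∨ ¬E) ∧ (¬C ∨ C ∨ ¬E) ∧ (C ∨ ¬E)   (distribute ∨ over ∧)
≡ (¬A ∨ ¬C ∨ E) ∧ (¬C ∨ A ∨ ¬E) ∧ (C ∨ ¬E)   (simplify)

(¬A ∨ ¬C ∨ E) ∧ (¬C ∨ A ∨ ¬E) ∧ (C ∨ ¬E)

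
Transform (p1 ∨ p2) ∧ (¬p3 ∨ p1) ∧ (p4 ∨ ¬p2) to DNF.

p1 ∧ p4 ∨ p1 ∧ ¬p2 ∨ p2 ∧ ¬p3 ∧ p4

(p1 ∨ p2) ∧ (¬p3 ∨ p1) ∧ (p4 ∨ ¬p2)
= p1 ∧ ¬p3 ∧ p4 ∨ p1 ∧ ¬p3 ∧ ¬p2 ∨ p1 ∧ p1 ∧ p4 ∨ p1 ∧ p1 ∧ ¬p2 ∨ p2 ∧ ¬p3 ∧ p4 ∨ p2 ∧ ¬p3 ∧ ¬p2 ∨ p2 ∧ p1 ∧ p4 ∨ p2 ∧ p1 ∧ ¬p2   — distribute ∧ over ∨
= p1 ∧ p4 ∨ p1 ∧ ¬p2 ∨ p2 ∧ ¬p3 ∧ p4   — simplify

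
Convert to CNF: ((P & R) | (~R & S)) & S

(P | ~R) & S

((P & R) | (~R & S)) & S
≡ (P | ~R) & (P | S) & (R | ~R) & (R | S) & S   [distribute | over &]
≡ (P | ~R) & S   [simplify]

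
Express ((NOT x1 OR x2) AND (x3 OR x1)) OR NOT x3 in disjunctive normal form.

((NOT x1 OR x2) AND (x3 OR x1)) OR NOT x3
⇔ (NOT x1 AND x3) OR (NOT x1 AND x1) OR (x2 AND x3) OR (x2 AND x1) OR NOT x3
⇔ (NOT x1 AND x3) OR (x2 AND x3) OR (x2 AND x1) OR NOT x3

(NOT x1 AND x3) OR (x2 AND x3) OR (x2 AND x1) OR NOT x3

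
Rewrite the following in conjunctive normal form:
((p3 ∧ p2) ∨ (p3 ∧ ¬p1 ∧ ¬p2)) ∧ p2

((p3 ∧ p2) ∨ (p3 ∧ ¬p1 ∧ ¬p2)) ∧ p2
≡ (p3 ∨ p3) ∧ (p3 ∨ ¬p1) ∧ (p3 ∨ ¬p2) ∧ (p2 ∨ p3) ∧ (p2 ∨ ¬p1) ∧ (p2 ∨ ¬p2) ∧ p2   (distribute ∨ over ∧)
≡ p3 ∧ p2   (simplify)

p3 ∧ p2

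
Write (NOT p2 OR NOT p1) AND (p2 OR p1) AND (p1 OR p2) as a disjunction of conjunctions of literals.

(NOT p2 AND p1) OR (NOT p1 AND p2)

(NOT p2 OR NOT p1) AND (p2 OR p1) AND (p1 OR p2)
= (NOT p2 AND p2 AND p1) OR (NOT p2 AND p2 AND p2) OR (NOT p2 AND p1 AND p1) OR (NOT p2 AND p1 AND p2) OR (NOT p1 AND p2 AND p1) OR (NOT p1 AND p2 AND p2) OR (NOT p1 AND p1 AND p1) OR (NOT p1 AND p1 AND p2)   [distribute AND over OR]
= (NOT p2 AND p1) OR (NOT p1 AND p2)   [simplify]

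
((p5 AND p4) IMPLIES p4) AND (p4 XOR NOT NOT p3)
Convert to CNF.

((p5 AND p4) IMPLIES p4) AND (p4 XOR NOT NOT p3)
≡ (NOT (p5 AND p4) OR p4) AND (p4 XOR NOT NOT p3)   [eliminate IMPLIES]
≡ (NOT (p5 AND p4) OR p4) AND (p4 OR NOT NOT p3) AND NOT (p4 AND NOT NOT p3)   [expand XOR]
≡ (NOT p5 OR NOT p4 OR p4) AND (p4 OR NOT NOT p3) AND NOT (p4 AND NOT NOT p3)   [De Morgan]
≡ (NOT p5 OR NOT p4 OR p4) AND (p4 OR p3) AND NOT (p4 AND NOT NOT p3)   [double negation]
≡ (NOT p5 OR NOT p4 OR p4) AND (p4 OR p3) AND (NOT p4 OR NOT NOT NOT p3)   [De Morgan]
≡ (NOT p5 OR NOT p4 OR p4) AND (p4 OR p3) AND (NOT p4 OR NOT p3)   [double negation]
≡ (p4 OR p3) AND (NOT p4 OR NOT p3)   [simplify]

(p4 OR p3) AND (NOT p4 OR NOT p3)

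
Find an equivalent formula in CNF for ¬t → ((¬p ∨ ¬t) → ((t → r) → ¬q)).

¬t → ((¬p ∨ ¬t) → ((t → r) → ¬q))
= ¬¬t ∨ ((¬p ∨ ¬t) → ((t → r) → ¬q))   [eliminate →]
= ¬¬t ∨ ¬(¬p ∨ ¬t) ∨ ((t → r) → ¬q)   [eliminate →]
= ¬¬t ∨ ¬(¬p ∨ ¬t) ∨ ¬(t → r) ∨ ¬q   [eliminate →]
= ¬¬t ∨ ¬(¬p ∨ ¬t) ∨ ¬(¬t ∨ r) ∨ ¬q   [eliminate →]
= t ∨ ¬(¬p ∨ ¬t) ∨ ¬(¬t ∨ r) ∨ ¬q   [double negation]
= t ∨ (¬¬p ∧ ¬¬t) ∨ ¬(¬t ∨ r) ∨ ¬q   [De Morgan]
= t ∨ (p ∧ ¬¬t) ∨ ¬(¬t ∨ r) ∨ ¬q   [double negation]
= t ∨ (p ∧ t) ∨ ¬(¬t ∨ r) ∨ ¬q   [double negation]
= t ∨ (p ∧ t) ∨ (¬¬t ∧ ¬r) ∨ ¬q   [De Morgan]
= t ∨ (p ∧ t) ∨ (t ∧ ¬r) ∨ ¬q   [double negation]
= (t ∨ p ∨ t ∨ ¬q) ∧ (t ∨ p ∨ ¬r ∨ ¬q) ∧ (t ∨ t ∨ t ∨ ¬q) ∧ (t ∨ t ∨ ¬r ∨ ¬q)   [distribute ∨ over ∧]
= t ∨ ¬q   [simplify]

t ∨ ¬q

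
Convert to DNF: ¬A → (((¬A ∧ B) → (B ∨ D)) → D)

A ∨ D

¬A → (((¬A ∧ B) → (B ∨ D)) → D)
≡ ¬¬A ∨ (((¬A ∧ B) → (B ∨ D)) → D)   (eliminate →)
≡ ¬¬A ∨ ¬((¬A ∧ B) → (B ∨ D)) ∨ D   (eliminate →)
≡ ¬¬A ∨ ¬(¬(¬A ∧ B) ∨ B ∨ D) ∨ D   (eliminate →)
≡ A ∨ ¬(¬(¬A ∧ B) ∨ B ∨ D) ∨ D   (double negation)
≡ A ∨ (¬¬(¬A ∧ B) ∧ ¬B ∧ ¬D) ∨ D   (De Morgan)
≡ A ∨ (¬A ∧ B ∧ ¬B ∧ ¬D) ∨ D   (double negation)
≡ A ∨ D   (simplify)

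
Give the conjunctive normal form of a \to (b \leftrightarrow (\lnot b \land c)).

(\lnot a \lor \lnot b) \land (\lnot a \lor b \lor \lnot c)

a \to (b \leftrightarrow (\lnot b \land c))
⇔ \lnot a \lor (b \leftrightarrow (\lnot b \land c))   [eliminate \to]
⇔ \lnot a \lor ((b \to (\lnot b \land c)) \land ((\lnot b \land c) \to b))   [eliminate \leftrightarrow]
⇔ \lnot a \lor ((\lnot b \lor (\lnot b \land c)) \land ((\lnot b \land c) \to b))   [eliminate \to]
⇔ \lnot a \lor ((\lnot b \lor (\lnot b \land c)) \land (\lnot (\lnot b \land c) \lor b))   [eliminate \to]
⇔ \lnot a \lor ((\lnot b \lor (\lnot b \land c)) \land (\lnot \lnot b \lor \lnot c \lor b))   [De Morgan]
⇔ \lnot a \lor ((\lnot b \lor (\lnot b \land c)) \land (b \lor \lnot c \lor b))   [double negation]
⇔ (\lnot a \lor \lnot b \lor \lnot b) \land (\lnot a \lor \lnot b \lor c) \land (\lnot a \lor b \lor \lnot c \lor b)   [distribute \lor over \land]
⇔ (\lnot a \lor \lnot b) \land (\lnot a \lor b \lor \lnot c)   [simplify]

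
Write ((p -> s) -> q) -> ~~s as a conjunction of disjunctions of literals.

(~p | s) & (~q | s)

((p -> s) -> q) -> ~~s
⇔ ~((p -> s) -> q) | ~~s   [eliminate ->]
⇔ ~(~(p -> s) | q) | ~~s   [eliminate ->]
⇔ ~(~(~p | s) | q) | ~~s   [eliminate ->]
⇔ (~~(~p | s) & ~q) | ~~s   [De Morgan]
⇔ ((~p | s) & ~q) | ~~s   [double negation]
⇔ ((~p | s) & ~q) | s   [double negation]
⇔ (~p | s | s) & (~q | s)   [distribute | over &]
⇔ (~p | s) & (~q | s)   [simplify]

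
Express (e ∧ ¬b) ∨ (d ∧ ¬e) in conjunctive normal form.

(e ∧ ¬b) ∨ (d ∧ ¬e)
= (e ∨ d) ∧ (e ∨ ¬e) ∧ (¬b ∨ d) ∧ (¬b ∨ ¬e)   [distribute ∨ over ∧]
= (e ∨ d) ∧ (¬b ∨ d) ∧ (¬b ∨ ¬e)   [simplify]

(e ∨ d) ∧ (¬b ∨ d) ∧ (¬b ∨ ¬e)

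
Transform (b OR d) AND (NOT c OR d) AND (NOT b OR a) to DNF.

(b AND NOT c AND a) OR (d AND NOT b) OR (d AND a)

(b OR d) AND (NOT c OR d) AND (NOT b OR a)
= (b AND NOT c AND NOT b) OR (b AND NOT c AND a) OR (b AND d AND NOT b) OR (b AND d AND a) OR (d AND NOT c AND NOT b) OR (d AND NOT c AND a) OR (d AND d AND NOT b) OR (d AND d AND a)   [distribute AND over OR]
= (b AND NOT c AND a) OR (d AND NOT b) OR (d AND a)   [simplify]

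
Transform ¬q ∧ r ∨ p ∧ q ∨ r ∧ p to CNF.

¬q ∧ r ∨ p ∧ q ∨ r ∧ p
≡ (¬q ∨ p ∨ r) ∧ (¬q ∨ p ∨ p) ∧ (¬q ∨ q ∨ r) ∧ (¬q ∨ q ∨ p) ∧ (r ∨ p ∨ r) ∧ (r ∨ p ∨ p) ∧ (r ∨ q ∨ r) ∧ (r ∨ q ∨ p)   [distribute ∨ over ∧]
≡ (¬q ∨ p) ∧ (r ∨ p) ∧ (r ∨ q)   [simplify]

(¬q ∨ p) ∧ (r ∨ p) ∧ (r ∨ q)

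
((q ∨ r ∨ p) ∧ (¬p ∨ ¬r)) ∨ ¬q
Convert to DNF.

(q ∧ ¬p) ∨ (q ∧ ¬r) ∨ (r ∧ ¬p) ∨ (p ∧ ¬r) ∨ ¬q

((q ∨ r ∨ p) ∧ (¬p ∨ ¬r)) ∨ ¬q
= (q ∧ ¬p) ∨ (q ∧ ¬r) ∨ (r ∧ ¬p) ∨ (r ∧ ¬r) ∨ (p ∧ ¬p) ∨ (p ∧ ¬r) ∨ ¬q   — distribute ∧ over ∨
= (q ∧ ¬p) ∨ (q ∧ ¬r) ∨ (r ∧ ¬p) ∨ (p ∧ ¬r) ∨ ¬q   — simplify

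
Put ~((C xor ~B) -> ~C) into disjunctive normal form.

~((C xor ~B) -> ~C)
≡ ~(~(C xor ~B) | ~C)
≡ ~(~((C & ~~B) | (~C & ~B)) | ~C)
≡ ~~((C & ~~B) | (~C & ~B)) & ~~C
≡ ((C & ~~B) | (~C & ~B)) & ~~C
≡ ((C & B) | (~C & ~B)) & ~~C
≡ ((C & B) | (~C & ~B)) & C
≡ (C & B & C) | (~C & ~B & C)
≡ C & B

C & B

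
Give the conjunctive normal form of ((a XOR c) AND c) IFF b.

(NOT c OR a OR b) AND (NOT b OR NOT a OR NOT c) AND (NOT b OR c)

((a XOR c) AND c) IFF b
⇔ (((a XOR c) AND c) IMPLIES b) AND (b IMPLIES ((a XOR c) AND c))   — eliminate IFF
⇔ (NOT ((a XOR c) AND c) OR b) AND (b IMPLIES ((a XOR c) AND c))   — eliminate IMPLIES
⇔ (NOT ((a OR c) AND NOT (a AND c) AND c) OR b) AND (b IMPLIES ((a XOR c) AND c))   — expand XOR
⇔ (NOT ((a OR c) AND NOT (a AND c) AND c) OR b) AND (NOT b OR ((a XOR c) AND c))   — eliminate IMPLIES
⇔ (NOT ((a OR c) AND NOT (a AND c) AND c) OR b) AND (NOT b OR ((a OR c) AND NOT (a AND c) AND c))   — expand XOR
⇔ (NOT (a OR c) OR NOT NOT (a AND c) OR NOT c OR b) AND (NOT b OR ((a OR c) AND NOT (a AND c) AND c))   — De Morgan
⇔ ((NOT a AND NOT c) OR NOT NOT (a AND c) OR NOT c OR b) AND (NOT b OR ((a OR c) AND NOT (a AND c) AND c))   — De Morgan
⇔ ((NOT a AND NOT c) OR (a AND c) OR NOT c OR b) AND (NOT b OR ((a OR c) AND NOT (a AND c) AND c))   — double negation
⇔ ((NOT a AND NOT c) OR (a AND c) OR NOT c OR b) AND (NOT b OR ((a OR c) AND (NOT a OR NOT c) AND c))   — De Morgan
⇔ (NOT a OR a OR NOT c OR b) AND (NOT a OR c OR NOT c OR b) AND (NOT c OR a OR NOT c OR b) AND (NOT c OR c OR NOT c OR b) AND (NOT b OR a OR c) AND (NOT b OR NOT a OR NOT c) AND (NOT b OR c)   — distribute OR over AND
⇔ (NOT c OR a OR b) AND (NOT b OR NOT a OR NOT c) AND (NOT b OR c)   — simplify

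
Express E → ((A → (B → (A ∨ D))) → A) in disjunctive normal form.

E → ((A → (B → (A ∨ D))) → A)
≡ ¬E ∨ ((A → (B → (A ∨ D))) → A)   [eliminate →]
≡ ¬E ∨ ¬(A → (B → (A ∨ D))) ∨ A   [eliminate →]
≡ ¬E ∨ ¬(¬A ∨ (B → (A ∨ D))) ∨ A   [eliminate →]
≡ ¬E ∨ ¬(¬A ∨ ¬B ∨ A ∨ D) ∨ A   [eliminate →]
≡ ¬E ∨ (¬¬A ∧ ¬¬B ∧ ¬A ∧ ¬D) ∨ A   [De Morgan]
≡ ¬E ∨ (A ∧ ¬¬B ∧ ¬A ∧ ¬D) ∨ A   [double negation]
≡ ¬E ∨ (A ∧ B ∧ ¬A ∧ ¬D) ∨ A   [double negation]
≡ ¬E ∨ A   [simplify]

¬E ∨ A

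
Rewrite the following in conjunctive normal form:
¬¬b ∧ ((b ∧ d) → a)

¬¬b ∧ ((b ∧ d) → a)
≡ ¬¬b ∧ (¬(b ∧ d) ∨ a)   [eliminate →]
≡ b ∧ (¬(b ∧ d) ∨ a)   [double negation]
≡ b ∧ (¬b ∨ ¬d ∨ a)   [De Morgan]

b ∧ (¬b ∨ ¬d ∨ a)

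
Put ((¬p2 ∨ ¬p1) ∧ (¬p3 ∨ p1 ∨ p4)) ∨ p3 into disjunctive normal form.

(¬p2 ∧ ¬p3) ∨ (¬p2 ∧ p1) ∨ (¬p2 ∧ p4) ∨ (¬p1 ∧ ¬p3) ∨ (¬p1 ∧ p4) ∨ p3

((¬p2 ∨ ¬p1) ∧ (¬p3 ∨ p1 ∨ p4)) ∨ p3
⇔ (¬p2 ∧ ¬p3) ∨ (¬p2 ∧ p1) ∨ (¬p2 ∧ p4) ∨ (¬p1 ∧ ¬p3) ∨ (¬p1 ∧ p1) ∨ (¬p1 ∧ p4) ∨ p3   (distribute ∧ over ∨)
⇔ (¬p2 ∧ ¬p3) ∨ (¬p2 ∧ p1) ∨ (¬p2 ∧ p4) ∨ (¬p1 ∧ ¬p3) ∨ (¬p1 ∧ p4) ∨ p3   (simplify)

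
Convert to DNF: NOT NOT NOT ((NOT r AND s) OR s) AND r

r AND NOT s

NOT NOT NOT ((NOT r AND s) OR s) AND r
⇔ NOT ((NOT r AND s) OR s) AND r   (double negation)
⇔ NOT (NOT r AND s) AND NOT s AND r   (De Morgan)
⇔ (NOT NOT r OR NOT s) AND NOT s AND r   (De Morgan)
⇔ (r OR NOT s) AND NOT s AND r   (double negation)
⇔ (r AND NOT s AND r) OR (NOT s AND NOT s AND r)   (distribute AND over OR)
⇔ r AND NOT s   (simplify)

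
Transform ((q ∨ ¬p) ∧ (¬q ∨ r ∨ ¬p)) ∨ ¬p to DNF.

(q ∧ r) ∨ ¬p

((q ∨ ¬p) ∧ (¬q ∨ r ∨ ¬p)) ∨ ¬p
≡ (q ∧ ¬q) ∨ (q ∧ r) ∨ (q ∧ ¬p) ∨ (¬p ∧ ¬q) ∨ (¬p ∧ r) ∨ (¬p ∧ ¬p) ∨ ¬p   — distribute ∧ over ∨
≡ (q ∧ r) ∨ ¬p   — simplify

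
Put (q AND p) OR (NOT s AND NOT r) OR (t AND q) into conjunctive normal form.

(q AND p) OR (NOT s AND NOT r) OR (t AND q)
≡ (q OR NOT s OR t) AND (q OR NOT s OR q) AND (q OR NOT r OR t) AND (q OR NOT r OR q) AND (p OR NOT s OR t) AND (p OR NOT s OR q) AND (p OR NOT r OR t) AND (p OR NOT r OR q)   — distribute OR over AND
≡ (q OR NOT s) AND (q OR NOT r) AND (p OR NOT s OR t) AND (p OR NOT r OR t)   — simplify

(q OR NOT s) AND (q OR NOT r) AND (p OR NOT s OR t) AND (p OR NOT r OR t)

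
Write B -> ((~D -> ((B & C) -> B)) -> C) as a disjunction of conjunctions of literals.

B -> ((~D -> ((B & C) -> B)) -> C)
= ~B | ((~D -> ((B & C) -> B)) -> C)
= ~B | ~(~D -> ((B & C) -> B)) | C
= ~B | ~(~~D | ((B & C) -> B)) | C
= ~B | ~(~~D | ~(B & C) | B) | C
= ~B | (~~~D & ~~(B & C) & ~B) | C
= ~B | (~D & ~~(B & C) & ~B) | C
= ~B | (~D & B & C & ~B) | C
= ~B | C

~B | C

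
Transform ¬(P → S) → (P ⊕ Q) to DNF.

¬P ∨ S ∨ (P ∧ ¬Q)

¬(P → S) → (P ⊕ Q)
= ¬¬(P → S) ∨ (P ⊕ Q)   [eliminate →]
= ¬¬(¬P ∨ S) ∨ (P ⊕ Q)   [eliminate →]
= ¬¬(¬P ∨ S) ∨ (P ∧ ¬Q) ∨ (¬P ∧ Q)   [expand ⊕]
= ¬P ∨ S ∨ (P ∧ ¬Q) ∨ (¬P ∧ Q)   [double negation]
= ¬P ∨ S ∨ (P ∧ ¬Q)   [simplify]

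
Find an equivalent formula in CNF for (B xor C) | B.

(B xor C) | B
≡ ((B | C) & ~(B & C)) | B   [expand xor]
≡ ((B | C) & (~B | ~C)) | B   [De Morgan]
≡ (B | C | B) & (~B | ~C | B)   [distribute | over &]
≡ B | C   [simplify]

B | C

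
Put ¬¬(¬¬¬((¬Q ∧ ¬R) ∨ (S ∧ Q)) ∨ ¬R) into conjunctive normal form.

¬S ∨ ¬Q ∨ ¬R

¬¬(¬¬¬((¬Q ∧ ¬R) ∨ (S ∧ Q)) ∨ ¬R)
= ¬¬¬((¬Q ∧ ¬R) ∨ (S ∧ Q)) ∨ ¬R   (double negation)
= ¬((¬Q ∧ ¬R) ∨ (S ∧ Q)) ∨ ¬R   (double negation)
= (¬(¬Q ∧ ¬R) ∧ ¬(S ∧ Q)) ∨ ¬R   (De Morgan)
= ((¬¬Q ∨ ¬¬R) ∧ ¬(S ∧ Q)) ∨ ¬R   (De Morgan)
= ((Q ∨ ¬¬R) ∧ ¬(S ∧ Q)) ∨ ¬R   (double negation)
= ((Q ∨ R) ∧ ¬(S ∧ Q)) ∨ ¬R   (double negation)
= ((Q ∨ R) ∧ (¬S ∨ ¬Q)) ∨ ¬R   (De Morgan)
= (Q ∨ R ∨ ¬R) ∧ (¬S ∨ ¬Q ∨ ¬R)   (distribute ∨ over ∧)
= ¬S ∨ ¬Q ∨ ¬R   (simplify)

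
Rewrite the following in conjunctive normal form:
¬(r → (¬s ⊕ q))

¬(r → (¬s ⊕ q))
≡ ¬(¬r ∨ (¬s ⊕ q))   — eliminate →
≡ ¬(¬r ∨ ((¬s ∨ q) ∧ ¬(¬s ∧ q)))   — expand ⊕
≡ ¬¬r ∧ ¬((¬s ∨ q) ∧ ¬(¬s ∧ q))   — De Morgan
≡ r ∧ ¬((¬s ∨ q) ∧ ¬(¬s ∧ q))   — double negation
≡ r ∧ (¬(¬s ∨ q) ∨ ¬¬(¬s ∧ q))   — De Morgan
≡ r ∧ ((¬¬s ∧ ¬q) ∨ ¬¬(¬s ∧ q))   — De Morgan
≡ r ∧ ((s ∧ ¬q) ∨ ¬¬(¬s ∧ q))   — double negation
≡ r ∧ ((s ∧ ¬q) ∨ (¬s ∧ q))   — double negation
≡ r ∧ (s ∨ ¬s) ∧ (s ∨ q) ∧ (¬q ∨ ¬s) ∧ (¬q ∨ q)   — distribute ∨ over ∧
≡ r ∧ (s ∨ q) ∧ (¬q ∨ ¬s)   — simplify

r ∧ (s ∨ q) ∧ (¬q ∨ ¬s)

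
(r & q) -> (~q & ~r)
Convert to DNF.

(r & q) -> (~q & ~r)
≡ ~(r & q) | (~q & ~r)
≡ ~r | ~q | (~q & ~r)
≡ ~r | ~q

~r | ~q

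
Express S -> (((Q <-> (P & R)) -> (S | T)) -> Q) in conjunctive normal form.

S -> (((Q <-> (P & R)) -> (S | T)) -> Q)
= ~S | (((Q <-> (P & R)) -> (S | T)) -> Q)   [eliminate ->]
= ~S | ~((Q <-> (P & R)) -> (S | T)) | Q   [eliminate ->]
= ~S | ~(~(Q <-> (P & R)) | S | T) | Q   [eliminate ->]
= ~S | ~(~((Q -> (P & R)) & ((P & R) -> Q)) | S | T) | Q   [eliminate <->]
= ~S | ~(~((~Q | (P & R)) & ((P & R) -> Q)) | S | T) | Q   [eliminate ->]
= ~S | ~(~((~Q | (P & R)) & (~(P & R) | Q)) | S | T) | Q   [eliminate ->]
= ~S | (~~((~Q | (P & R)) & (~(P & R) | Q)) & ~S & ~T) | Q   [De Morgan]
= ~S | ((~Q | (P & R)) & (~(P & R) | Q) & ~S & ~T) | Q   [double negation]
= ~S | ((~Q | (P & R)) & (~P | ~R | Q) & ~S & ~T) | Q   [De Morgan]
= (~S | ~Q | P | Q) & (~S | ~Q | R | Q) & (~S | ~P | ~R | Q | Q) & (~S | ~S | Q) & (~S | ~T | Q)   [distribute | over &]
= ~S | Q   [simplify]

~S | Q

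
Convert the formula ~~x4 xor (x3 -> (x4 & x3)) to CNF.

(x4 | ~x3) & (~x4 | x3) & (~x4 | ~x3)

~~x4 xor (x3 -> (x4 & x3))
⇔ (~~x4 | (x3 -> (x4 & x3))) & ~(~~x4 & (x3 -> (x4 & x3)))   (expand xor)
⇔ (~~x4 | ~x3 | (x4 & x3)) & ~(~~x4 & (x3 -> (x4 & x3)))   (eliminate ->)
⇔ (~~x4 | ~x3 | (x4 & x3)) & ~(~~x4 & (~x3 | (x4 & x3)))   (eliminate ->)
⇔ (x4 | ~x3 | (x4 & x3)) & ~(~~x4 & (~x3 | (x4 & x3)))   (double negation)
⇔ (x4 | ~x3 | (x4 & x3)) & (~~~x4 | ~(~x3 | (x4 & x3)))   (De Morgan)
⇔ (x4 | ~x3 | (x4 & x3)) & (~x4 | ~(~x3 | (x4 & x3)))   (double negation)
⇔ (x4 | ~x3 | (x4 & x3)) & (~x4 | (~~x3 & ~(x4 & x3)))   (De Morgan)
⇔ (x4 | ~x3 | (x4 & x3)) & (~x4 | (x3 & ~(x4 & x3)))   (double negation)
⇔ (x4 | ~x3 | (x4 & x3)) & (~x4 | (x3 & (~x4 | ~x3)))   (De Morgan)
⇔ (x4 | ~x3 | x4) & (x4 | ~x3 | x3) & (~x4 | x3) & (~x4 | ~x4 | ~x3)   (distribute | over &)
⇔ (x4 | ~x3) & (~x4 | x3) & (~x4 | ~x3)   (simplify)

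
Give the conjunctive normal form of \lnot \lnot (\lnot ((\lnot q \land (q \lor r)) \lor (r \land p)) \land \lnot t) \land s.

\lnot \lnot (\lnot ((\lnot q \land (q \lor r)) \lor (r \land p)) \land \lnot t) \land s
≡ \lnot ((\lnot q \land (q \lor r)) \lor (r \land p)) \land \lnot t \land s   — double negation
≡ \lnot (\lnot q \land (q \lor r)) \land \lnot (r \land p) \land \lnot t \land s   — De Morgan
≡ (\lnot \lnot q \lor \lnot (q \lor r)) \land \lnot (r \land p) \land \lnot t \land s   — De Morgan
≡ (q \lor \lnot (q \lor r)) \land \lnot (r \land p) \land \lnot t \land s   — double negation
≡ (q \lor (\lnot q \land \lnot r)) \land \lnot (r \land p) \land \lnot t \land s   — De Morgan
≡ (q \lor (\lnot q \land \lnot r)) \land (\lnot r \lor \lnot p) \land \lnot t \land s   — De Morgan
≡ (q \lor \lnot q) \land (q \lor \lnot r) \land (\lnot r \lor \lnot p) \land \lnot t \land s   — distribute \lor over \land
≡ (q \lor \lnot r) \land (\lnot r \lor \lnot p) \land \lnot t \land s   — simplify

(q \lor \lnot r) \land (\lnot r \lor \lnot p) \land \lnot t \land s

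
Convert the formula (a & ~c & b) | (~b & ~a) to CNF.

(a | ~b) & (~c | ~b) & (~c | ~a) & (b | ~a)

(a & ~c & b) | (~b & ~a)
≡ (a | ~b) & (a | ~a) & (~c | ~b) & (~c | ~a) & (b | ~b) & (b | ~a)   — distribute | over &
≡ (a | ~b) & (~c | ~b) & (~c | ~a) & (b | ~a)   — simplify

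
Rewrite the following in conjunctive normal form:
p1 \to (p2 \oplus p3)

(\lnot p1 \lor p2 \lor p3) \land (\lnot p1 \lor \lnot p2 \lor \lnot p3)

p1 \to (p2 \oplus p3)
= \lnot p1 \lor (p2 \oplus p3)   — eliminate \to
= \lnot p1 \lor ((p2 \lor p3) \land \lnot (p2 \land p3))   — expand \oplus
= \lnot p1 \lor ((p2 \lor p3) \land (\lnot p2 \lor \lnot p3))   — De Morgan
= (\lnot p1 \lor p2 \lor p3) \land (\lnot p1 \lor \lnot p2 \lor \lnot p3)   — distribute \lor over \land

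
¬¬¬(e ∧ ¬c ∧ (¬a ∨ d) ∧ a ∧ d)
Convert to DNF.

¬¬¬(e ∧ ¬c ∧ (¬a ∨ d) ∧ a ∧ d)
= ¬(e ∧ ¬c ∧ (¬a ∨ d) ∧ a ∧ d)   [double negation]
= ¬e ∨ ¬¬c ∨ ¬(¬a ∨ d) ∨ ¬a ∨ ¬d   [De Morgan]
= ¬e ∨ c ∨ ¬(¬a ∨ d) ∨ ¬a ∨ ¬d   [double negation]
= ¬e ∨ c ∨ (¬¬a ∧ ¬d) ∨ ¬a ∨ ¬d   [De Morgan]
= ¬e ∨ c ∨ (a ∧ ¬d) ∨ ¬a ∨ ¬d   [double negation]
= ¬e ∨ c ∨ ¬a ∨ ¬d   [simplify]

¬e ∨ c ∨ ¬a ∨ ¬d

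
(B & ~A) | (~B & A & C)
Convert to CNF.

(B & ~A) | (~B & A & C)
⇔ (B | ~B) & (B | A) & (B | C) & (~A | ~B) & (~A | A) & (~A | C)   — distribute | over &
⇔ (B | A) & (B | C) & (~A | ~B) & (~A | C)   — simplify

(B | A) & (B | C) & (~A | ~B) & (~A | C)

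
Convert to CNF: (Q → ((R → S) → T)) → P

(Q → ((R → S) → T)) → P
≡ ¬(Q → ((R → S) → T)) ∨ P   (eliminate →)
≡ ¬(¬Q ∨ ((R → S) → T)) ∨ P   (eliminate →)
≡ ¬(¬Q ∨ ¬(R → S) ∨ T) ∨ P   (eliminate →)
≡ ¬(¬Q ∨ ¬(¬R ∨ S) ∨ T) ∨ P   (eliminate →)
≡ ¬¬Q ∧ ¬¬(¬R ∨ S) ∧ ¬T ∨ P   (De Morgan)
≡ Q ∧ ¬¬(¬R ∨ S) ∧ ¬T ∨ P   (double negation)
≡ Q ∧ (¬R ∨ S) ∧ ¬T ∨ P   (double negation)
≡ (Q ∨ P) ∧ (¬R ∨ S ∨ P) ∧ (¬T ∨ P)   (distribute ∨ over ∧)

(Q ∨ P) ∧ (¬R ∨ S ∨ P) ∧ (¬T ∨ P)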